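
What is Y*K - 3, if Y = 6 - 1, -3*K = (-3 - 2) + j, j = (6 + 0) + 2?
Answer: -8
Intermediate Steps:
j = 8 (j = 6 + 2 = 8)
K = -1 (K = -((-3 - 2) + 8)/3 = -(-5 + 8)/3 = -⅓*3 = -1)
Y = 5
Y*K - 3 = 5*(-1) - 3 = -5 - 3 = -8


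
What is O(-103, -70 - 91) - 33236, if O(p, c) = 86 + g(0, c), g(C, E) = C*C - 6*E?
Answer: -32184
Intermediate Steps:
g(C, E) = C**2 - 6*E
O(p, c) = 86 - 6*c (O(p, c) = 86 + (0**2 - 6*c) = 86 + (0 - 6*c) = 86 - 6*c)
O(-103, -70 - 91) - 33236 = (86 - 6*(-70 - 91)) - 33236 = (86 - 6*(-161)) - 33236 = (86 + 966) - 33236 = 1052 - 33236 = -32184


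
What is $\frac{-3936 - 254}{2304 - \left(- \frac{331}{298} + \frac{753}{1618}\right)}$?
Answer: $- \frac{101013358}{55560851} \approx -1.8181$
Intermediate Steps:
$\frac{-3936 - 254}{2304 - \left(- \frac{331}{298} + \frac{753}{1618}\right)} = - \frac{4190}{2304 - - \frac{77791}{120541}} = - \frac{4190}{2304 + \left(- \frac{753}{1618} + \frac{331}{298}\right)} = - \frac{4190}{2304 + \frac{77791}{120541}} = - \frac{4190}{\frac{277804255}{120541}} = \left(-4190\right) \frac{120541}{277804255} = - \frac{101013358}{55560851}$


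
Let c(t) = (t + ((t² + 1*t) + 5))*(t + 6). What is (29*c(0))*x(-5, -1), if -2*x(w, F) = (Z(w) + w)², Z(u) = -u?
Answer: 0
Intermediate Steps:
x(w, F) = 0 (x(w, F) = -(-w + w)²/2 = -½*0² = -½*0 = 0)
c(t) = (6 + t)*(5 + t² + 2*t) (c(t) = (t + ((t² + t) + 5))*(6 + t) = (t + ((t + t²) + 5))*(6 + t) = (t + (5 + t + t²))*(6 + t) = (5 + t² + 2*t)*(6 + t) = (6 + t)*(5 + t² + 2*t))
(29*c(0))*x(-5, -1) = (29*(30 + 0³ + 8*0² + 17*0))*0 = (29*(30 + 0 + 8*0 + 0))*0 = (29*(30 + 0 + 0 + 0))*0 = (29*30)*0 = 870*0 = 0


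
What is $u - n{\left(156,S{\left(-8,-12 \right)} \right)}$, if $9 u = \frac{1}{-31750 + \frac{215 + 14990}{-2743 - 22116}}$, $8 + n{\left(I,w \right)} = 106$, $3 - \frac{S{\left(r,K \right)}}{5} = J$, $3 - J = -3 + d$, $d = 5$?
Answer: $- \frac{696152442169}{7103596095} \approx -98.0$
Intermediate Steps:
$J = 1$ ($J = 3 - \left(-3 + 5\right) = 3 - 2 = 1$)
$S{\left(r,K \right)} = 10$ ($S{\left(r,K \right)} = 15 - 5 = 10$)
$n{\left(I,w \right)} = 98$ ($n{\left(I,w \right)} = -8 + 106 = 98$)
$u = - \frac{24859}{7103596095}$ ($u = \frac{1}{9 \left(-31750 + \frac{215 + 14990}{-2743 - 22116}\right)} = \frac{1}{9 \left(-31750 + \frac{15205}{-24859}\right)} = \frac{1}{9 \left(-31750 + 15205 \left(- \frac{1}{24859}\right)\right)} = \frac{1}{9 \left(-31750 - \frac{15205}{24859}\right)} = \frac{1}{9 \left(- \frac{789288455}{24859}\right)} = \frac{1}{9} \left(- \frac{24859}{789288455}\right) = - \frac{24859}{7103596095} \approx -3.4995 \cdot 10^{-6}$)
$u - n{\left(156,S{\left(-8,-12 \right)} \right)} = - \frac{24859}{7103596095} - 98 = - \frac{696152442169}{7103596095}$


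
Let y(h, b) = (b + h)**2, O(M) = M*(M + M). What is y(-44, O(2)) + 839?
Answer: 2135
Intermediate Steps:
O(M) = 2*M**2 (O(M) = M*(2*M) = 2*M**2)
y(-44, O(2)) + 839 = (2*2**2 - 44)**2 + 839 = (2*4 - 44)**2 + 839 = (8 - 44)**2 + 839 = (-36)**2 + 839 = 1296 + 839 = 2135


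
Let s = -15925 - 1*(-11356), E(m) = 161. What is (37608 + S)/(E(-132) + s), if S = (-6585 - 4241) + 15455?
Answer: -2223/232 ≈ -9.5819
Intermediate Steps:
S = 4629 (S = -10826 + 15455 = 4629)
s = -4569 (s = -15925 + 11356 = -4569)
(37608 + S)/(E(-132) + s) = (37608 + 4629)/(161 - 4569) = 42237/(-4408) = 42237*(-1/4408) = -2223/232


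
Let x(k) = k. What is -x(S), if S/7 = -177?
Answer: 1239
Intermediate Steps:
S = -1239 (S = 7*(-177) = -1239)
-x(S) = -1*(-1239) = 1239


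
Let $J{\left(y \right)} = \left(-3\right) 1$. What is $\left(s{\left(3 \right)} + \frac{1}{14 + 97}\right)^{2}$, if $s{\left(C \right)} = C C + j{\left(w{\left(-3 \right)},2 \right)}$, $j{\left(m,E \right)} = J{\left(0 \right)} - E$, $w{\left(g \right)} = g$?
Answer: $\frac{198025}{12321} \approx 16.072$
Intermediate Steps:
$J{\left(y \right)} = -3$
$j{\left(m,E \right)} = -3 - E$
$s{\left(C \right)} = -5 + C^{2}$ ($s{\left(C \right)} = C C - 5 = C^{2} - 5 = -5 + C^{2}$)
$\left(s{\left(3 \right)} + \frac{1}{14 + 97}\right)^{2} = \left(\left(-5 + 3^{2}\right) + \frac{1}{14 + 97}\right)^{2} = \left(\left(-5 + 9\right) + \frac{1}{111}\right)^{2} = \left(4 + \frac{1}{111}\right)^{2} = \left(\frac{445}{111}\right)^{2} = \frac{198025}{12321}$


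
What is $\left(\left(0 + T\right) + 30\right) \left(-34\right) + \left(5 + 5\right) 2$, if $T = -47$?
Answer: $598$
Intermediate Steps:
$\left(\left(0 + T\right) + 30\right) \left(-34\right) + \left(5 + 5\right) 2 = \left(\left(0 - 47\right) + 30\right) \left(-34\right) + \left(5 + 5\right) 2 = \left(-47 + 30\right) \left(-34\right) + 10 \cdot 2 = \left(-17\right) \left(-34\right) + 20 = 578 + 20 = 598$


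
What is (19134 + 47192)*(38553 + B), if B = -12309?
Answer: 1740659544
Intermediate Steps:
(19134 + 47192)*(38553 + B) = (19134 + 47192)*(38553 - 12309) = 66326*26244 = 1740659544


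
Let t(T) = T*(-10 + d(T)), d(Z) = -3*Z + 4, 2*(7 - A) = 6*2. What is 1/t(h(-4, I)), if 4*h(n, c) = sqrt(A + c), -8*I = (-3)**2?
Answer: 128*sqrt(2)/(3*(sqrt(2) - 32*I)) ≈ 0.083171 + 1.8819*I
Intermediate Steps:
A = 1 (A = 7 - 3*2 = 7 - 1/2*12 = 7 - 6 = 1)
I = -9/8 (I = -1/8*(-3)**2 = -1/8*9 = -9/8 ≈ -1.1250)
d(Z) = 4 - 3*Z
h(n, c) = sqrt(1 + c)/4
t(T) = T*(-6 - 3*T) (t(T) = T*(-10 + (4 - 3*T)) = T*(-6 - 3*T))
1/t(h(-4, I)) = 1/(-3*sqrt(1 - 9/8)/4*(2 + sqrt(1 - 9/8)/4)) = 1/(-3*sqrt(-1/8)/4*(2 + sqrt(-1/8)/4)) = 1/(-3*(I*sqrt(2)/4)/4*(2 + (I*sqrt(2)/4)/4)) = 1/(-3*I*sqrt(2)/16*(2 + I*sqrt(2)/16)) = 1/(-3*I*sqrt(2)*(2 + I*sqrt(2)/16)/16) = 8*I*sqrt(2)/(3*(2 + I*sqrt(2)/16))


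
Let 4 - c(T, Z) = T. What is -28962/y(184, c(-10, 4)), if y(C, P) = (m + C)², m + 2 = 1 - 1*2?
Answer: -28962/32761 ≈ -0.88404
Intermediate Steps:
c(T, Z) = 4 - T
m = -3 (m = -2 + (1 - 1*2) = -2 + (1 - 2) = -2 - 1 = -3)
y(C, P) = (-3 + C)²
-28962/y(184, c(-10, 4)) = -28962/(-3 + 184)² = -28962/(181²) = -28962/32761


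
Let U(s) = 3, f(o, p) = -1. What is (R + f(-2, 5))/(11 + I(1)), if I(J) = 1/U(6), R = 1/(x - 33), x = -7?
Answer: -123/1360 ≈ -0.090441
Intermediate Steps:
R = -1/40 (R = 1/(-7 - 33) = 1/(-40) = -1/40 ≈ -0.025000)
I(J) = ⅓ (I(J) = 1/3 = ⅓)
(R + f(-2, 5))/(11 + I(1)) = (-1/40 - 1)/(11 + ⅓) = -41/40/(34/3) = (3/34)*(-41/40) = -123/1360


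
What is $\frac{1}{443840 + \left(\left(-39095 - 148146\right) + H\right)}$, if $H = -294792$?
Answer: $- \frac{1}{38193} \approx -2.6183 \cdot 10^{-5}$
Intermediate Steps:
$\frac{1}{443840 + \left(\left(-39095 - 148146\right) + H\right)} = \frac{1}{443840 - 482033} = \frac{1}{-38193} = - \frac{1}{38193}$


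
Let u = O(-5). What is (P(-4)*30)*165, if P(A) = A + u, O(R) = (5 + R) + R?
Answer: -44550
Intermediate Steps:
O(R) = 5 + 2*R
u = -5 (u = 5 + 2*(-5) = 5 - 10 = -5)
P(A) = -5 + A (P(A) = A - 5 = -5 + A)
(P(-4)*30)*165 = ((-5 - 4)*30)*165 = -9*30*165 = -270*165 = -44550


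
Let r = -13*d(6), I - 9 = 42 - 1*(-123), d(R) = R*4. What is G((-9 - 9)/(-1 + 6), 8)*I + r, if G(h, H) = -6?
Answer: -1356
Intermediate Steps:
d(R) = 4*R
I = 174 (I = 9 + (42 - 1*(-123)) = 9 + (42 + 123) = 9 + 165 = 174)
r = -312 (r = -52*6 = -13*24 = -312)
G((-9 - 9)/(-1 + 6), 8)*I + r = -6*174 - 312 = -1044 - 312 = -1356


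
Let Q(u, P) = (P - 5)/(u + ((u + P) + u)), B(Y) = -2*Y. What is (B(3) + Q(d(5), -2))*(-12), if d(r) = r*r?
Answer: 5340/73 ≈ 73.151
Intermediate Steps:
d(r) = r²
Q(u, P) = (-5 + P)/(P + 3*u) (Q(u, P) = (-5 + P)/(u + ((P + u) + u)) = (-5 + P)/(u + (P + 2*u)) = (-5 + P)/(P + 3*u))
(B(3) + Q(d(5), -2))*(-12) = (-2*3 + (-5 - 2)/(-2 + 3*5²))*(-12) = (-6 - 7/(-2 + 3*25))*(-12) = (-6 - 7/(-2 + 75))*(-12) = (-6 - 7/73)*(-12) = -445/73*(-12) = 5340/73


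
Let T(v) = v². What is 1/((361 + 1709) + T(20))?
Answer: 1/2470 ≈ 0.00040486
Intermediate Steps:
1/((361 + 1709) + T(20)) = 1/((361 + 1709) + 20²) = 1/(2070 + 400) = 1/2470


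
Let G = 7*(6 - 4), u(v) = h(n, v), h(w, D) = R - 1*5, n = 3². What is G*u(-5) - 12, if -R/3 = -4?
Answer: 86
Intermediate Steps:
R = 12 (R = -3*(-4) = 12)
n = 9
h(w, D) = 7 (h(w, D) = 12 - 1*5 = 12 - 5 = 7)
u(v) = 7
G = 14 (G = 7*2 = 14)
G*u(-5) - 12 = 14*7 - 12 = 98 - 12 = 86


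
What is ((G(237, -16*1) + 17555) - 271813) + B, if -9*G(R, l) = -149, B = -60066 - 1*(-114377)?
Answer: -1799374/9 ≈ -1.9993e+5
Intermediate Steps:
B = 54311 (B = -60066 + 114377 = 54311)
G(R, l) = 149/9 (G(R, l) = -1/9*(-149) = 149/9)
((G(237, -16*1) + 17555) - 271813) + B = ((149/9 + 17555) - 271813) + 54311 = (158144/9 - 271813) + 54311 = -2288173/9 + 54311 = -1799374/9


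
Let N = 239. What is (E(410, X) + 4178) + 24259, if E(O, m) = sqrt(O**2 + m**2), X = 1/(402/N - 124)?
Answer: 28437 + sqrt(143662757740721)/29234 ≈ 28847.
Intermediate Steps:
X = -239/29234 (X = 1/(402/239 - 124) = 1/(-29234/239) = -239/29234 ≈ -0.0081754)
(E(410, X) + 4178) + 24259 = (sqrt(410**2 + (-239/29234)**2) + 4178) + 24259 = (sqrt(168100 + 57121/854626756) + 4178) + 24259 = (sqrt(143662757740721/854626756) + 4178) + 24259 = (sqrt(143662757740721)/29234 + 4178) + 24259 = (4178 + sqrt(143662757740721)/29234) + 24259 = 28437 + sqrt(143662757740721)/29234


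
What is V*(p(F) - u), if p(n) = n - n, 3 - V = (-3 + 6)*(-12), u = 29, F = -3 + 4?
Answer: -1131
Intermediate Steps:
F = 1
V = 39 (V = 3 - (-3 + 6)*(-12) = 3 - 3*(-12) = 3 - 1*(-36) = 3 + 36 = 39)
p(n) = 0
V*(p(F) - u) = 39*(0 - 1*29) = 39*(0 - 29) = 39*(-29) = -1131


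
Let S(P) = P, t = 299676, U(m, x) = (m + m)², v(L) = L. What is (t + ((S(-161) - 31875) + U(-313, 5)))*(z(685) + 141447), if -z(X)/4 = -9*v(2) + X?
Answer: 91526970964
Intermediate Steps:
U(m, x) = 4*m² (U(m, x) = (2*m)² = 4*m²)
z(X) = 72 - 4*X (z(X) = -4*(-9*2 + X) = -4*(-18 + X) = 72 - 4*X)
(t + ((S(-161) - 31875) + U(-313, 5)))*(z(685) + 141447) = (299676 + ((-161 - 31875) + 4*(-313)²))*((72 - 4*685) + 141447) = (299676 + (-32036 + 4*97969))*((72 - 2740) + 141447) = (299676 + (-32036 + 391876))*(-2668 + 141447) = (299676 + 359840)*138779 = 659516*138779 = 91526970964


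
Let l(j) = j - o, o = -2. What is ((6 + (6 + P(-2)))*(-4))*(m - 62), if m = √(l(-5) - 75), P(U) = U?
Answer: 2480 - 40*I*√78 ≈ 2480.0 - 353.27*I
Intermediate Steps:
l(j) = 2 + j (l(j) = j - 1*(-2) = j + 2 = 2 + j)
m = I*√78 (m = √((2 - 5) - 75) = √(-3 - 75) = √(-78) = I*√78 ≈ 8.8318*I)
((6 + (6 + P(-2)))*(-4))*(m - 62) = ((6 + (6 - 2))*(-4))*(I*√78 - 62) = ((6 + 4)*(-4))*(-62 + I*√78) = (10*(-4))*(-62 + I*√78) = -40*(-62 + I*√78) = 2480 - 40*I*√78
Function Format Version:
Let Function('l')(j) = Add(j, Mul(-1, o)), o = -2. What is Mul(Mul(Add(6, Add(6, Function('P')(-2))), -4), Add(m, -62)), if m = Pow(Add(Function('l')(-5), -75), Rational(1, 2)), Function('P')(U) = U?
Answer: Add(2480, Mul(-40, I, Pow(78, Rational(1, 2)))) ≈ Add(2480.0, Mul(-353.27, I))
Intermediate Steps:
Function('l')(j) = Add(2, j) (Function('l')(j) = Add(j, Mul(-1, -2)) = Add(j, 2) = Add(2, j))
m = Mul(I, Pow(78, Rational(1, 2))) (m = Pow(Add(Add(2, -5), -75), Rational(1, 2)) = Pow(Add(-3, -75), Rational(1, 2)) = Pow(-78, Rational(1, 2)) = Mul(I, Pow(78, Rational(1, 2))) ≈ Mul(8.8318, I))
Mul(Mul(Add(6, Add(6, Function('P')(-2))), -4), Add(m, -62)) = Mul(Mul(Add(6, Add(6, -2)), -4), Add(Mul(I, Pow(78, Rational(1, 2))), -62)) = Mul(Mul(Add(6, 4), -4), Add(-62, Mul(I, Pow(78, Rational(1, 2))))) = Mul(Mul(10, -4), Add(-62, Mul(I, Pow(78, Rational(1, 2))))) = Mul(-40, Add(-62, Mul(I, Pow(78, Rational(1, 2))))) = Add(2480, Mul(-40, I, Pow(78, Rational(1, 2))))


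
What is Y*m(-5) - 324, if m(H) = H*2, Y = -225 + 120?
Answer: 726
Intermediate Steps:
Y = -105
m(H) = 2*H
Y*m(-5) - 324 = -210*(-5) - 324 = -105*(-10) - 324 = 1050 - 324 = 726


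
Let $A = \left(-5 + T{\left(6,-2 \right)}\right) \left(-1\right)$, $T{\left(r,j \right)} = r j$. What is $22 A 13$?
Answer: $4862$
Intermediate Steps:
$T{\left(r,j \right)} = j r$
$A = 17$ ($A = \left(-5 - 12\right) \left(-1\right) = \left(-17\right) \left(-1\right) = 17$)
$22 A 13 = 22 \cdot 17 \cdot 13 = 374 \cdot 13 = 4862$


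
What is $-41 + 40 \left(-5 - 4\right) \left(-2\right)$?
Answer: $679$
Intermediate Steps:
$-41 + 40 \left(-5 - 4\right) \left(-2\right) = -41 + 40 \left(\left(-9\right) \left(-2\right)\right) = -41 + 40 \cdot 18 = -41 + 720 = 679$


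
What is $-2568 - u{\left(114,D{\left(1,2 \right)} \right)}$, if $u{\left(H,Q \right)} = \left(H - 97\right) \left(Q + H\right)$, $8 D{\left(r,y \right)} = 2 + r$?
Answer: $- \frac{36099}{8} \approx -4512.4$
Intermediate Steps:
$D{\left(r,y \right)} = \frac{1}{4} + \frac{r}{8}$ ($D{\left(r,y \right)} = \frac{2 + r}{8} = \frac{1}{4} + \frac{r}{8}$)
$u{\left(H,Q \right)} = \left(-97 + H\right) \left(H + Q\right)$
$-2568 - u{\left(114,D{\left(1,2 \right)} \right)} = -2568 - \left(114^{2} - 11058 - 97 \left(\frac{1}{4} + \frac{1}{8} \cdot 1\right) + 114 \left(\frac{1}{4} + \frac{1}{8} \cdot 1\right)\right) = -2568 - \left(12996 - 11058 - 97 \left(\frac{1}{4} + \frac{1}{8}\right) + 114 \left(\frac{1}{4} + \frac{1}{8}\right)\right) = -2568 - \left(12996 - 11058 - \frac{291}{8} + 114 \cdot \frac{3}{8}\right) = -2568 - \left(12996 - 11058 - \frac{291}{8} + \frac{171}{4}\right) = -2568 - \frac{15555}{8} = - \frac{36099}{8}$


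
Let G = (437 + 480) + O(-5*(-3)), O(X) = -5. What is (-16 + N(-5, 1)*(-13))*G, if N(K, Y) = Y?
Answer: -26448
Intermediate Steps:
G = 912 (G = (437 + 480) - 5 = 917 - 5 = 912)
(-16 + N(-5, 1)*(-13))*G = (-16 + 1*(-13))*912 = (-16 - 13)*912 = -29*912 = -26448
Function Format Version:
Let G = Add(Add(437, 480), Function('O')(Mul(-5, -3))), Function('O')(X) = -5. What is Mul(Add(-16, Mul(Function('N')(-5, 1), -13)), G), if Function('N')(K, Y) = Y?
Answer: -26448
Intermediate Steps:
G = 912 (G = Add(Add(437, 480), -5) = Add(917, -5) = 912)
Mul(Add(-16, Mul(Function('N')(-5, 1), -13)), G) = Mul(Add(-16, Mul(1, -13)), 912) = Mul(Add(-16, -13), 912) = Mul(-29, 912) = -26448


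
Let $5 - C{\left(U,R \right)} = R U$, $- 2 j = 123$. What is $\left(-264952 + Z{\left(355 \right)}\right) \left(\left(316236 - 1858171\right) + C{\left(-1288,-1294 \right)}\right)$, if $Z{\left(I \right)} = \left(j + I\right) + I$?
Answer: $848044738707$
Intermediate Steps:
$j = - \frac{123}{2}$ ($j = \left(- \frac{1}{2}\right) 123 = - \frac{123}{2} \approx -61.5$)
$Z{\left(I \right)} = - \frac{123}{2} + 2 I$ ($Z{\left(I \right)} = \left(- \frac{123}{2} + I\right) + I = - \frac{123}{2} + 2 I$)
$C{\left(U,R \right)} = 5 - R U$
$\left(-264952 + Z{\left(355 \right)}\right) \left(\left(316236 - 1858171\right) + C{\left(-1288,-1294 \right)}\right) = \left(-264952 + \left(- \frac{123}{2} + 2 \cdot 355\right)\right) \left(\left(316236 - 1858171\right) + \left(5 - \left(-1294\right) \left(-1288\right)\right)\right) = \left(-264952 + \left(- \frac{123}{2} + 710\right)\right) \left(-1541935 + \left(5 - 1666672\right)\right) = \left(-264952 + \frac{1297}{2}\right) \left(-1541935 - 1666667\right) = \left(- \frac{528607}{2}\right) \left(-3208602\right) = 848044738707$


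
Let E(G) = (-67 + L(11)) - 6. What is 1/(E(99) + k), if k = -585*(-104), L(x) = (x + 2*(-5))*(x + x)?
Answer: 1/60789 ≈ 1.6450e-5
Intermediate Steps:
L(x) = 2*x*(-10 + x) (L(x) = (x - 10)*(2*x) = (-10 + x)*(2*x) = 2*x*(-10 + x))
E(G) = -51 (E(G) = (-67 + 2*11*(-10 + 11)) - 6 = (-67 + 2*11*1) - 6 = (-67 + 22) - 6 = -45 - 6 = -51)
k = 60840
1/(E(99) + k) = 1/(-51 + 60840) = 1/60789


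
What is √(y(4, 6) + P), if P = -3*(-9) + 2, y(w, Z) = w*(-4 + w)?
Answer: √29 ≈ 5.3852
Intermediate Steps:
P = 29 (P = 27 + 2 = 29)
√(y(4, 6) + P) = √(4*(-4 + 4) + 29) = √(4*0 + 29) = √(0 + 29) = √29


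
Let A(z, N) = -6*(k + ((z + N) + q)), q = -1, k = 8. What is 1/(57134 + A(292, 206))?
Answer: 1/54104 ≈ 1.8483e-5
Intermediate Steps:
A(z, N) = -42 - 6*N - 6*z (A(z, N) = -6*(8 + ((z + N) - 1)) = -6*(8 + ((N + z) - 1)) = -6*(8 + (-1 + N + z)) = -6*(7 + N + z) = -42 - 6*N - 6*z)
1/(57134 + A(292, 206)) = 1/(57134 + (-42 - 6*206 - 6*292)) = 1/(57134 + (-42 - 1236 - 1752)) = 1/(57134 - 3030) = 1/54104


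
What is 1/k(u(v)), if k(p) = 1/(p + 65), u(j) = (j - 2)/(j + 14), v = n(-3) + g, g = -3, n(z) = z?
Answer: 64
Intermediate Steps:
v = -6 (v = -3 - 3 = -6)
u(j) = (-2 + j)/(14 + j)
k(p) = 1/(65 + p)
1/k(u(v)) = 1/(1/(65 + (-2 - 6)/(14 - 6))) = 1/(1/(65 - 8/8)) = 1/(1/(65 + (⅛)*(-8))) = 1/(1/(65 - 1)) = 1/(1/64) = 64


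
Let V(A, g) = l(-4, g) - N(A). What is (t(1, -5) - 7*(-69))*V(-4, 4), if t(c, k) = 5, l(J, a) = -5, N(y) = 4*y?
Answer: 5368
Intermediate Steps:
V(A, g) = -5 - 4*A
(t(1, -5) - 7*(-69))*V(-4, 4) = (5 - 7*(-69))*(-5 - 4*(-4)) = (5 + 483)*(-5 + 16) = 488*11 = 5368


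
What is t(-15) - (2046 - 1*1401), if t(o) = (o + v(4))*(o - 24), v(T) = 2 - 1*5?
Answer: 57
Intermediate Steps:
v(T) = -3 (v(T) = 2 - 5 = -3)
t(o) = (-24 + o)*(-3 + o) (t(o) = (o - 3)*(o - 24) = (-3 + o)*(-24 + o) = (-24 + o)*(-3 + o))
t(-15) - (2046 - 1*1401) = (72 + (-15)**2 - 27*(-15)) - (2046 - 1*1401) = (72 + 225 + 405) - (2046 - 1401) = 702 - 1*645 = 702 - 645 = 57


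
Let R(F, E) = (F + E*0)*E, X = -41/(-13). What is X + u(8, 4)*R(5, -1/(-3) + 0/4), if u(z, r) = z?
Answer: 643/39 ≈ 16.487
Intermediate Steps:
X = 41/13 (X = -41*(-1/13) = 41/13 ≈ 3.1538)
R(F, E) = E*F (R(F, E) = (F + 0)*E = F*E = E*F)
X + u(8, 4)*R(5, -1/(-3) + 0/4) = 41/13 + 8*((-1/(-3) + 0/4)*5) = 41/13 + 8*((-1*(-⅓) + 0*(¼))*5) = 41/13 + 8*((⅓ + 0)*5) = 41/13 + 8*((⅓)*5) = 41/13 + 8*(5/3) = 41/13 + 40/3 = 643/39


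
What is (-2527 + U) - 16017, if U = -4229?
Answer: -22773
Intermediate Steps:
(-2527 + U) - 16017 = (-2527 - 4229) - 16017 = -6756 - 16017 = -22773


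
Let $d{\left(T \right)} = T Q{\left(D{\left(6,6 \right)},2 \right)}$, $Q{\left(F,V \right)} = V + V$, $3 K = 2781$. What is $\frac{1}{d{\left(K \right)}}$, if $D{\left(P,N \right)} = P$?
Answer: $\frac{1}{3708} \approx 0.00026969$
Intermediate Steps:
$K = 927$ ($K = \frac{1}{3} \cdot 2781 = 927$)
$Q{\left(F,V \right)} = 2 V$
$d{\left(T \right)} = 4 T$ ($d{\left(T \right)} = T 2 \cdot 2 = T 4 = 4 T$)
$\frac{1}{d{\left(K \right)}} = \frac{1}{4 \cdot 927} = \frac{1}{3708}$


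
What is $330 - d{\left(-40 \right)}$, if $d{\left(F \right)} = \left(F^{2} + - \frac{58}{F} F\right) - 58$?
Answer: $-1154$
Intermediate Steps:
$d{\left(F \right)} = -116 + F^{2}$ ($d{\left(F \right)} = \left(F^{2} - 58\right) - 58 = \left(-58 + F^{2}\right) - 58 = -116 + F^{2}$)
$330 - d{\left(-40 \right)} = 330 - \left(-116 + \left(-40\right)^{2}\right) = 330 - \left(-116 + 1600\right) = 330 - 1484 = -1154$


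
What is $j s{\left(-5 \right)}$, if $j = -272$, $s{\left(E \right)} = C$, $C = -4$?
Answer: $1088$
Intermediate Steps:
$s{\left(E \right)} = -4$
$j s{\left(-5 \right)} = \left(-272\right) \left(-4\right) = 1088$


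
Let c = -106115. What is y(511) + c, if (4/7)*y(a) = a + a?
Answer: -208653/2 ≈ -1.0433e+5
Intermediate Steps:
y(a) = 7*a/2 (y(a) = 7*(a + a)/4 = 7*(2*a)/4 = 7*a/2)
y(511) + c = (7/2)*511 - 106115 = 3577/2 - 106115 = -208653/2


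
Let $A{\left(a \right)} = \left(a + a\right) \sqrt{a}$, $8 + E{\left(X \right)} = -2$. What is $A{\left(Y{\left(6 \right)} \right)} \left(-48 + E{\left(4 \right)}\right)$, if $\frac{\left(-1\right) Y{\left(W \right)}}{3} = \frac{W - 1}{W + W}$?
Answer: $\frac{145 i \sqrt{5}}{2} \approx 162.11 i$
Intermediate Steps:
$E{\left(X \right)} = -10$ ($E{\left(X \right)} = -8 - 2 = -10$)
$Y{\left(W \right)} = - \frac{3 \left(-1 + W\right)}{2 W}$ ($Y{\left(W \right)} = - 3 \frac{W - 1}{W + W} = - 3 \frac{-1 + W}{2 W} = - \frac{3 \left(-1 + W\right)}{2 W}$)
$A{\left(a \right)} = 2 a^{\frac{3}{2}}$ ($A{\left(a \right)} = 2 a \sqrt{a} = 2 a^{\frac{3}{2}}$)
$A{\left(Y{\left(6 \right)} \right)} \left(-48 + E{\left(4 \right)}\right) = 2 \left(\frac{3 \left(1 - 6\right)}{2 \cdot 6}\right)^{\frac{3}{2}} \left(-48 - 10\right) = 2 \left(\frac{3}{2} \cdot \frac{1}{6} \left(1 - 6\right)\right)^{\frac{3}{2}} \left(-58\right) = 2 \left(\frac{3}{2} \cdot \frac{1}{6} \left(-5\right)\right)^{\frac{3}{2}} \left(-58\right) = 2 \left(- \frac{5}{4}\right)^{\frac{3}{2}} \left(-58\right) = 2 \left(- \frac{5 i \sqrt{5}}{8}\right) \left(-58\right) = - \frac{5 i \sqrt{5}}{4} \left(-58\right) = \frac{145 i \sqrt{5}}{2}$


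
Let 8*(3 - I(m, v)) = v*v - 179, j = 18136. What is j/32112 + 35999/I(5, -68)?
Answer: -1145977481/17745894 ≈ -64.577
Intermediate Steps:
I(m, v) = 203/8 - v²/8 (I(m, v) = 3 - (v*v - 179)/8 = 3 - (v² - 179)/8 = 3 - (-179 + v²)/8 = 3 + (179/8 - v²/8) = 203/8 - v²/8)
j/32112 + 35999/I(5, -68) = 18136/32112 + 35999/(203/8 - ⅛*(-68)²) = 18136*(1/32112) + 35999/(203/8 - ⅛*4624) = 2267/4014 + 35999/(203/8 - 578) = 2267/4014 + 35999/(-4421/8) = 2267/4014 + 35999*(-8/4421) = 2267/4014 - 287992/4421 = -1145977481/17745894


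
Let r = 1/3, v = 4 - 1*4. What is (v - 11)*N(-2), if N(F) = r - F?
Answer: -77/3 ≈ -25.667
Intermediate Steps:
v = 0 (v = 4 - 4 = 0)
r = ⅓ ≈ 0.33333
N(F) = ⅓ - F
(v - 11)*N(-2) = (0 - 11)*(⅓ - 1*(-2)) = -11*(⅓ + 2) = -11*7/3 = -77/3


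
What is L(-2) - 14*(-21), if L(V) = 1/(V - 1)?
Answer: 881/3 ≈ 293.67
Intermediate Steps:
L(V) = 1/(-1 + V)
L(-2) - 14*(-21) = 1/(-1 - 2) - 14*(-21) = 1/(-3) + 294 = -⅓ + 294 = 881/3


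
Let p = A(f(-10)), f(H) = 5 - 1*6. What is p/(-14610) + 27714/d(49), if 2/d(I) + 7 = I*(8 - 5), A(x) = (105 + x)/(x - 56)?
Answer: 807778572352/416385 ≈ 1.9400e+6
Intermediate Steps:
f(H) = -1 (f(H) = 5 - 6 = -1)
A(x) = (105 + x)/(-56 + x)
d(I) = 2/(-7 + 3*I) (d(I) = 2/(-7 + I*(8 - 5)) = 2/(-7 + I*3) = 2/(-7 + 3*I))
p = -104/57 (p = (105 - 1)/(-56 - 1) = 104/(-57) = -1/57*104 = -104/57 ≈ -1.8246)
p/(-14610) + 27714/d(49) = -104/57/(-14610) + 27714/((2/(-7 + 3*49))) = -104/57*(-1/14610) + 27714/((2/(-7 + 147))) = 52/416385 + 27714/((2/140)) = 52/416385 + 27714/((2*(1/140))) = 52/416385 + 27714/(1/70) = 52/416385 + 27714*70 = 52/416385 + 1939980 = 807778572352/416385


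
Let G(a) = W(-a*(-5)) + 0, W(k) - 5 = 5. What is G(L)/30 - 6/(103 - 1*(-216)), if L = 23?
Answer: 301/957 ≈ 0.31452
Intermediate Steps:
W(k) = 10 (W(k) = 5 + 5 = 10)
G(a) = 10 (G(a) = 10 + 0 = 10)
G(L)/30 - 6/(103 - 1*(-216)) = 10/30 - 6/(103 - 1*(-216)) = 10*(1/30) - 6/(103 + 216) = ⅓ - 6/319 = 301/957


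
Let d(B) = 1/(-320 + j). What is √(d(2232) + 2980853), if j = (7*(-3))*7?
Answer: 15*√2889294442/467 ≈ 1726.5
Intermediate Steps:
j = -147 (j = -21*7 = -147)
d(B) = -1/467 (d(B) = 1/(-320 - 147) = 1/(-467) = -1/467)
√(d(2232) + 2980853) = √(-1/467 + 2980853) = √(1392058350/467) = 15*√2889294442/467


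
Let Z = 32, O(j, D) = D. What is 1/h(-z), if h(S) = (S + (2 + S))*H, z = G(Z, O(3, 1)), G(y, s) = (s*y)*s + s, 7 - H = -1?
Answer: -1/512 ≈ -0.0019531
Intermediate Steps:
H = 8 (H = 7 - 1*(-1) = 7 + 1 = 8)
G(y, s) = s + y*s² (G(y, s) = y*s² + s = s + y*s²)
z = 33 (z = 1*(1 + 1*32) = 1*(1 + 32) = 1*33 = 33)
h(S) = 16 + 16*S (h(S) = (S + (2 + S))*8 = (2 + 2*S)*8 = 16 + 16*S)
1/h(-z) = 1/(16 + 16*(-1*33)) = 1/(16 + 16*(-33)) = 1/(16 - 528) = 1/(-512) = -1/512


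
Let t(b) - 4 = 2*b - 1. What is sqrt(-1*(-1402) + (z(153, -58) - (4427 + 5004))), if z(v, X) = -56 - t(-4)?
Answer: 4*I*sqrt(505) ≈ 89.889*I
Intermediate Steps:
t(b) = 3 + 2*b (t(b) = 4 + (2*b - 1) = 4 + (-1 + 2*b) = 3 + 2*b)
z(v, X) = -51 (z(v, X) = -56 - (3 + 2*(-4)) = -56 - (3 - 8) = -56 - 1*(-5) = -56 + 5 = -51)
sqrt(-1*(-1402) + (z(153, -58) - (4427 + 5004))) = sqrt(-1*(-1402) + (-51 - (4427 + 5004))) = sqrt(1402 + (-51 - 1*9431)) = sqrt(1402 + (-51 - 9431)) = sqrt(1402 - 9482) = sqrt(-8080) = 4*I*sqrt(505)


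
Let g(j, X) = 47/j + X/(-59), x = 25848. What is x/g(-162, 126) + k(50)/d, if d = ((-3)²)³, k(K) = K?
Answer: -180102069886/16901865 ≈ -10656.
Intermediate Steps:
g(j, X) = 47/j - X/59 (g(j, X) = 47/j + X*(-1/59) = 47/j - X/59)
d = 729 (d = 9³ = 729)
x/g(-162, 126) + k(50)/d = 25848/(47/(-162) - 1/59*126) + 50/729 = 25848/(47*(-1/162) - 126/59) + 50*(1/729) = 25848/(-47/162 - 126/59) + 50/729 = 25848/(-23185/9558) + 50/729 = 25848*(-9558/23185) + 50/729 = -247055184/23185 + 50/729 = -180102069886/16901865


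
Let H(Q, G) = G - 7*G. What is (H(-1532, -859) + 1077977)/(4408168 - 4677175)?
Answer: -1083131/269007 ≈ -4.0264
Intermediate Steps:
H(Q, G) = -6*G
(H(-1532, -859) + 1077977)/(4408168 - 4677175) = (-6*(-859) + 1077977)/(4408168 - 4677175) = (5154 + 1077977)/(-269007) = 1083131*(-1/269007) = -1083131/269007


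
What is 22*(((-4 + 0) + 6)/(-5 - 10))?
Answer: -44/15 ≈ -2.9333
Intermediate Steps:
22*(((-4 + 0) + 6)/(-5 - 10)) = 22*((-4 + 6)/(-15)) = 22*(2*(-1/15)) = 22*(-2/15) = -44/15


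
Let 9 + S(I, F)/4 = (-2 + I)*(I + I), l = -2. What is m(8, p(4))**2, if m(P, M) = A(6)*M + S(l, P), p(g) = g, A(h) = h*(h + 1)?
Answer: 38416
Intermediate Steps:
A(h) = h*(1 + h)
S(I, F) = -36 + 8*I*(-2 + I) (S(I, F) = -36 + 4*((-2 + I)*(I + I)) = -36 + 4*((-2 + I)*(2*I)) = -36 + 4*(2*I*(-2 + I)) = -36 + 8*I*(-2 + I))
m(P, M) = 28 + 42*M (m(P, M) = (6*(1 + 6))*M + (-36 - 16*(-2) + 8*(-2)**2) = (6*7)*M + (-36 + 32 + 8*4) = 42*M + (-36 + 32 + 32) = 42*M + 28 = 28 + 42*M)
m(8, p(4))**2 = (28 + 42*4)**2 = (28 + 168)**2 = 196**2 = 38416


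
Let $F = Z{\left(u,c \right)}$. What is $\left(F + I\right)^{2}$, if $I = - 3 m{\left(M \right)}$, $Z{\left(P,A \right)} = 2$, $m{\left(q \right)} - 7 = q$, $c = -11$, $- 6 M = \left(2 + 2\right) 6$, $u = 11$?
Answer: $49$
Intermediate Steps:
$M = -4$ ($M = - \frac{\left(2 + 2\right) 6}{6} = - \frac{4 \cdot 6}{6} = \left(- \frac{1}{6}\right) 24 = -4$)
$m{\left(q \right)} = 7 + q$
$F = 2$
$I = -9$ ($I = - 3 \left(7 - 4\right) = \left(-3\right) 3 = -9$)
$\left(F + I\right)^{2} = \left(2 - 9\right)^{2} = \left(-7\right)^{2} = 49$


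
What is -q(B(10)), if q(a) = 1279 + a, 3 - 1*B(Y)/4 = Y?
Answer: -1251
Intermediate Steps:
B(Y) = 12 - 4*Y
-q(B(10)) = -(1279 + (12 - 4*10)) = -(1279 + (12 - 40)) = -(1279 - 28) = -1*1251 = -1251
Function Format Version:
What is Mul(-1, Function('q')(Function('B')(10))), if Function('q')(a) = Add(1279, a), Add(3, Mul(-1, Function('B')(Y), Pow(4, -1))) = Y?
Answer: -1251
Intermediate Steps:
Function('B')(Y) = Add(12, Mul(-4, Y))
Mul(-1, Function('q')(Function('B')(10))) = Mul(-1, Add(1279, Add(12, Mul(-4, 10)))) = Mul(-1, Add(1279, Add(12, -40))) = Mul(-1, Add(1279, -28)) = Mul(-1, 1251) = -1251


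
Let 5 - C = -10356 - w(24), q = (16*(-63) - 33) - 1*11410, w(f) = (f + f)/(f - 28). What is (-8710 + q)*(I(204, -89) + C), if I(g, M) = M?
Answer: -217111860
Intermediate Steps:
w(f) = 2*f/(-28 + f) (w(f) = (2*f)/(-28 + f) = 2*f/(-28 + f))
q = -12451 (q = (-1008 - 33) - 11410 = -1041 - 11410 = -12451)
C = 10349 (C = 5 - (-10356 - 2*24/(-28 + 24)) = 5 - (-10356 - 2*24/(-4)) = 5 - (-10356 - 2*24*(-1)/4) = 5 - (-10356 - 1*(-12)) = 5 - (-10356 + 12) = 5 - 1*(-10344) = 5 + 10344 = 10349)
(-8710 + q)*(I(204, -89) + C) = (-8710 - 12451)*(-89 + 10349) = -21161*10260 = -217111860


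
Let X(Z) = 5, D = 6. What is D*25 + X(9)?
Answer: 155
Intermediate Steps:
D*25 + X(9) = 6*25 + 5 = 150 + 5 = 155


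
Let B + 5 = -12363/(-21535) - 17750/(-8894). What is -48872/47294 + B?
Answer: -7843492198553/2264582030815 ≈ -3.4636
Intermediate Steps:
B = -232729339/95766145 (B = -5 + (-12363/(-21535) - 17750/(-8894)) = -5 + (-12363*(-1/21535) - 17750*(-1/8894)) = -5 + (12363/21535 + 8875/4447) = -5 + 246101386/95766145 = -232729339/95766145 ≈ -2.4302)
-48872/47294 + B = -48872/47294 - 232729339/95766145 = -48872*1/47294 - 232729339/95766145 = -24436/23647 - 232729339/95766145 = -7843492198553/2264582030815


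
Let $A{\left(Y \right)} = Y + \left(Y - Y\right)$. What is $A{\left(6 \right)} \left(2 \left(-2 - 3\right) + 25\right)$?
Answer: $90$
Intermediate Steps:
$A{\left(Y \right)} = Y$ ($A{\left(Y \right)} = Y + 0 = Y$)
$A{\left(6 \right)} \left(2 \left(-2 - 3\right) + 25\right) = 6 \left(2 \left(-2 - 3\right) + 25\right) = 6 \left(2 \left(-5\right) + 25\right) = 6 \left(-10 + 25\right) = 6 \cdot 15 = 90$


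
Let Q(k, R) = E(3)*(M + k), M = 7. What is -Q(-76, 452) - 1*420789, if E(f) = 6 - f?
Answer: -420582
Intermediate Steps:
Q(k, R) = 21 + 3*k (Q(k, R) = (6 - 1*3)*(7 + k) = (6 - 3)*(7 + k) = 3*(7 + k) = 21 + 3*k)
-Q(-76, 452) - 1*420789 = -(21 + 3*(-76)) - 1*420789 = -(21 - 228) - 420789 = -1*(-207) - 420789 = 207 - 420789 = -420582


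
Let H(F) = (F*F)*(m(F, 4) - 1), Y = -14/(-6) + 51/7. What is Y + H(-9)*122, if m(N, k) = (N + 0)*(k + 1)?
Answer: -9545810/21 ≈ -4.5456e+5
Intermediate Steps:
Y = 202/21 (Y = -14*(-⅙) + 51*(⅐) = 7/3 + 51/7 = 202/21 ≈ 9.6190)
m(N, k) = N*(1 + k)
H(F) = F²*(-1 + 5*F) (H(F) = (F*F)*(F*(1 + 4) - 1) = F²*(F*5 - 1) = F²*(5*F - 1) = F²*(-1 + 5*F))
Y + H(-9)*122 = 202/21 + ((-9)²*(-1 + 5*(-9)))*122 = 202/21 + (81*(-1 - 45))*122 = 202/21 + (81*(-46))*122 = 202/21 - 3726*122 = 202/21 - 454572 = -9545810/21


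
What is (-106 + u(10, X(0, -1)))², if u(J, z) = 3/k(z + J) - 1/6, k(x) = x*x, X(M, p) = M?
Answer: 1013849281/90000 ≈ 11265.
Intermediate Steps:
k(x) = x²
u(J, z) = -⅙ + 3/(J + z)² (u(J, z) = 3/((z + J)²) - 1/6 = 3/((J + z)²) - 1*⅙ = 3/(J + z)² - ⅙ = -⅙ + 3/(J + z)²)
(-106 + u(10, X(0, -1)))² = (-106 + (-⅙ + 3/(10 + 0)²))² = (-106 + (-⅙ + 3/10²))² = (-106 + (-⅙ + 3*(1/100)))² = (-106 + (-⅙ + 3/100))² = (-106 - 41/300)² = (-31841/300)² = 1013849281/90000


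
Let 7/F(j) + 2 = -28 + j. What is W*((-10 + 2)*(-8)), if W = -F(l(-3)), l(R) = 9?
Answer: 64/3 ≈ 21.333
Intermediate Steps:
F(j) = 7/(-30 + j) (F(j) = 7/(-2 + (-28 + j)) = 7/(-30 + j))
W = 1/3 (W = -7/(-30 + 9) = -7/(-21) = -7*(-1)/21 = -1*(-1/3) = 1/3 ≈ 0.33333)
W*((-10 + 2)*(-8)) = ((-10 + 2)*(-8))/3 = (-8*(-8))/3 = (1/3)*64 = 64/3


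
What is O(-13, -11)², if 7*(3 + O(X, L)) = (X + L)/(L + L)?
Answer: 47961/5929 ≈ 8.0892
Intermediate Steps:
O(X, L) = -3 + (L + X)/(14*L) (O(X, L) = -3 + ((X + L)/(L + L))/7 = -3 + ((L + X)/((2*L)))/7 = -3 + ((L + X)*(1/(2*L)))/7 = -3 + ((L + X)/(2*L))/7 = -3 + (L + X)/(14*L))
O(-13, -11)² = ((1/14)*(-13 - 41*(-11))/(-11))² = ((1/14)*(-1/11)*(-13 + 451))² = ((1/14)*(-1/11)*438)² = (-219/77)² = 47961/5929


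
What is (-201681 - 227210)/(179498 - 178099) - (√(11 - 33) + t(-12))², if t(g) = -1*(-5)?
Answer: -433088/1399 - 10*I*√22 ≈ -309.57 - 46.904*I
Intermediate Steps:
t(g) = 5
(-201681 - 227210)/(179498 - 178099) - (√(11 - 33) + t(-12))² = (-201681 - 227210)/(179498 - 178099) - (√(11 - 33) + 5)² = -428891/1399 - (√(-22) + 5)² = -428891*1/1399 - (I*√22 + 5)² = -428891/1399 - (5 + I*√22)²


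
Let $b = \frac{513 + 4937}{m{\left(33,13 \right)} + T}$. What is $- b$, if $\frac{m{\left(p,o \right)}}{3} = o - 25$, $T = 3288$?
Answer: $- \frac{2725}{1626} \approx -1.6759$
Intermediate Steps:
$m{\left(p,o \right)} = -75 + 3 o$ ($m{\left(p,o \right)} = 3 \left(o - 25\right) = 3 \left(-25 + o\right) = -75 + 3 o$)
$b = \frac{2725}{1626}$ ($b = \frac{513 + 4937}{\left(-75 + 3 \cdot 13\right) + 3288} = \frac{5450}{\left(-75 + 39\right) + 3288} = \frac{5450}{-36 + 3288} = \frac{5450}{3252} = 5450 \cdot \frac{1}{3252} = \frac{2725}{1626} \approx 1.6759$)
$- b = \left(-1\right) \frac{2725}{1626} = - \frac{2725}{1626}$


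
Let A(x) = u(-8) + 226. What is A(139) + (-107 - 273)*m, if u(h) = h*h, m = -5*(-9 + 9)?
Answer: 290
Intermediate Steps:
m = 0 (m = -5*0 = 0)
u(h) = h²
A(x) = 290 (A(x) = (-8)² + 226 = 64 + 226 = 290)
A(139) + (-107 - 273)*m = 290 + (-107 - 273)*0 = 290 - 380*0 = 290 + 0 = 290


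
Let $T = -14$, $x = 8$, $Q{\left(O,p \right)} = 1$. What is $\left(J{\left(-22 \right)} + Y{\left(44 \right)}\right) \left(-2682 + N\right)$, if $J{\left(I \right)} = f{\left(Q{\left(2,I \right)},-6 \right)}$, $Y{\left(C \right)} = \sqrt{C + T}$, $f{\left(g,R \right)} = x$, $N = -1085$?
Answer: $-30136 - 3767 \sqrt{30} \approx -50769.0$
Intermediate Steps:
$f{\left(g,R \right)} = 8$
$Y{\left(C \right)} = \sqrt{-14 + C}$ ($Y{\left(C \right)} = \sqrt{C - 14} = \sqrt{-14 + C}$)
$J{\left(I \right)} = 8$
$\left(J{\left(-22 \right)} + Y{\left(44 \right)}\right) \left(-2682 + N\right) = \left(8 + \sqrt{-14 + 44}\right) \left(-2682 - 1085\right) = \left(8 + \sqrt{30}\right) \left(-3767\right) = -30136 - 3767 \sqrt{30}$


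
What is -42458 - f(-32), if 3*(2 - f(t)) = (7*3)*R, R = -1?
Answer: -42467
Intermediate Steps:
f(t) = 9 (f(t) = 2 - 7*3*(-1)/3 = 2 - 7*(-1) = 2 - 1/3*(-21) = 2 + 7 = 9)
-42458 - f(-32) = -42458 - 1*9 = -42458 - 9 = -42467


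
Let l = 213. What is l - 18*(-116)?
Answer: 2301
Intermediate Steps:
l - 18*(-116) = 213 - 18*(-116) = 213 + 2088 = 2301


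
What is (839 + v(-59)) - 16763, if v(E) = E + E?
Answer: -16042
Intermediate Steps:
v(E) = 2*E
(839 + v(-59)) - 16763 = (839 + 2*(-59)) - 16763 = (839 - 118) - 16763 = 721 - 16763 = -16042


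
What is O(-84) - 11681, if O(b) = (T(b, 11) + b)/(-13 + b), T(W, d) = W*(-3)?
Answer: -1133225/97 ≈ -11683.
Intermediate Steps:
T(W, d) = -3*W
O(b) = -2*b/(-13 + b) (O(b) = (-3*b + b)/(-13 + b) = (-2*b)/(-13 + b) = -2*b/(-13 + b))
O(-84) - 11681 = -2*(-84)/(-13 - 84) - 11681 = -2*(-84)/(-97) - 11681 = -2*(-84)*(-1/97) - 11681 = -168/97 - 11681 = -1133225/97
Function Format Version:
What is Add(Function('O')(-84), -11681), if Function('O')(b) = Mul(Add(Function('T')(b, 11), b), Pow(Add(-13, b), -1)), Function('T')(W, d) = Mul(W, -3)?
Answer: Rational(-1133225, 97) ≈ -11683.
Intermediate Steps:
Function('T')(W, d) = Mul(-3, W)
Function('O')(b) = Mul(-2, b, Pow(Add(-13, b), -1)) (Function('O')(b) = Mul(Add(Mul(-3, b), b), Pow(Add(-13, b), -1)) = Mul(Mul(-2, b), Pow(Add(-13, b), -1)) = Mul(-2, b, Pow(Add(-13, b), -1)))
Add(Function('O')(-84), -11681) = Add(Mul(-2, -84, Pow(Add(-13, -84), -1)), -11681) = Add(Mul(-2, -84, Pow(-97, -1)), -11681) = Add(Mul(-2, -84, Rational(-1, 97)), -11681) = Add(Rational(-168, 97), -11681) = Rational(-1133225, 97)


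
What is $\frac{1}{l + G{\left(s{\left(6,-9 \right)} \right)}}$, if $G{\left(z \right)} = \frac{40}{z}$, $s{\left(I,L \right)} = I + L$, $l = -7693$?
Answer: $- \frac{3}{23119} \approx -0.00012976$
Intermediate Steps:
$\frac{1}{l + G{\left(s{\left(6,-9 \right)} \right)}} = \frac{1}{-7693 + \frac{40}{6 - 9}} = \frac{1}{-7693 + \frac{40}{-3}} = \frac{1}{-7693 + 40 \left(- \frac{1}{3}\right)} = \frac{1}{-7693 - \frac{40}{3}} = \frac{1}{- \frac{23119}{3}} = - \frac{3}{23119}$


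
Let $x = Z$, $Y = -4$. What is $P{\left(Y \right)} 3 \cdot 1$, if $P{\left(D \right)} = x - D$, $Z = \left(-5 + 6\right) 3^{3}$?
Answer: $93$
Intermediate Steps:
$Z = 27$ ($Z = 1 \cdot 27 = 27$)
$x = 27$
$P{\left(D \right)} = 27 - D$
$P{\left(Y \right)} 3 \cdot 1 = \left(27 - -4\right) 3 \cdot 1 = \left(27 + 4\right) 3 \cdot 1 = 31 \cdot 3 \cdot 1 = 93 \cdot 1 = 93$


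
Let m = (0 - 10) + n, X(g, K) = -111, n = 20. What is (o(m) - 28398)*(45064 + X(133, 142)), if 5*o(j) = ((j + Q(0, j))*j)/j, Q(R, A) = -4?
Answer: -6382606752/5 ≈ -1.2765e+9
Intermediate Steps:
m = 10 (m = (0 - 10) + 20 = -10 + 20 = 10)
o(j) = -4/5 + j/5 (o(j) = (((j - 4)*j)/j)/5 = (((-4 + j)*j)/j)/5 = ((j*(-4 + j))/j)/5 = (-4 + j)/5 = -4/5 + j/5)
(o(m) - 28398)*(45064 + X(133, 142)) = ((-4/5 + (1/5)*10) - 28398)*(45064 - 111) = ((-4/5 + 2) - 28398)*44953 = (6/5 - 28398)*44953 = -141984/5*44953 = -6382606752/5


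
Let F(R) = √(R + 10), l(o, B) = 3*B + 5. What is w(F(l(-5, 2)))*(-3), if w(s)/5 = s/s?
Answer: -15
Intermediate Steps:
l(o, B) = 5 + 3*B
F(R) = √(10 + R)
w(s) = 5 (w(s) = 5*(s/s) = 5*1 = 5)
w(F(l(-5, 2)))*(-3) = 5*(-3) = -15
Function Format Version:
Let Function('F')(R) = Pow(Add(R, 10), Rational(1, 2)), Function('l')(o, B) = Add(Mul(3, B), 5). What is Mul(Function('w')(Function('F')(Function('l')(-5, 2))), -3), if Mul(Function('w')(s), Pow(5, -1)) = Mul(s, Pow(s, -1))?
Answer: -15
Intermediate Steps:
Function('l')(o, B) = Add(5, Mul(3, B))
Function('F')(R) = Pow(Add(10, R), Rational(1, 2))
Function('w')(s) = 5 (Function('w')(s) = Mul(5, Mul(s, Pow(s, -1))) = Mul(5, 1) = 5)
Mul(Function('w')(Function('F')(Function('l')(-5, 2))), -3) = Mul(5, -3) = -15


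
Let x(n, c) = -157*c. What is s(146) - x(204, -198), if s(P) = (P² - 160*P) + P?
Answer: -32984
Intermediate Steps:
s(P) = P² - 159*P
s(146) - x(204, -198) = 146*(-159 + 146) - (-157)*(-198) = 146*(-13) - 1*31086 = -1898 - 31086 = -32984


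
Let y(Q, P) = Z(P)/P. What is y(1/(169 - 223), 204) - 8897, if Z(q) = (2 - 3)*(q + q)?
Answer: -8899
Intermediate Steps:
Z(q) = -2*q
y(Q, P) = -2 (y(Q, P) = (-2*P)/P = -2)
y(1/(169 - 223), 204) - 8897 = -2 - 8897 = -8899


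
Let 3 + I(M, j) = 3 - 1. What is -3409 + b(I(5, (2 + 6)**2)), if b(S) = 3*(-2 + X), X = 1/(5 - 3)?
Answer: -6827/2 ≈ -3413.5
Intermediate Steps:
I(M, j) = -1 (I(M, j) = -3 + (3 - 1) = -3 + 2 = -1)
X = 1/2 ≈ 0.50000
b(S) = -9/2 (b(S) = 3*(-2 + 1/2) = 3*(-3/2) = -9/2)
-3409 + b(I(5, (2 + 6)**2)) = -3409 - 9/2 = -6827/2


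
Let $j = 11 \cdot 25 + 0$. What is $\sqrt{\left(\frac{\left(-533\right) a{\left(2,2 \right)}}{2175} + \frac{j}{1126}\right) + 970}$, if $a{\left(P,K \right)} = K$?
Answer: $\frac{\sqrt{232657429182258}}{489810} \approx 31.141$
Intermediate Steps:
$j = 275$ ($j = 275 + 0 = 275$)
$\sqrt{\left(\frac{\left(-533\right) a{\left(2,2 \right)}}{2175} + \frac{j}{1126}\right) + 970} = \sqrt{\left(\frac{\left(-533\right) 2}{2175} + \frac{275}{1126}\right) + 970} = \sqrt{\left(\left(-1066\right) \frac{1}{2175} + 275 \cdot \frac{1}{1126}\right) + 970} = \sqrt{\left(- \frac{1066}{2175} + \frac{275}{1126}\right) + 970} = \sqrt{- \frac{602191}{2449050} + 970} = \sqrt{\frac{2374976309}{2449050}} = \frac{\sqrt{232657429182258}}{489810}$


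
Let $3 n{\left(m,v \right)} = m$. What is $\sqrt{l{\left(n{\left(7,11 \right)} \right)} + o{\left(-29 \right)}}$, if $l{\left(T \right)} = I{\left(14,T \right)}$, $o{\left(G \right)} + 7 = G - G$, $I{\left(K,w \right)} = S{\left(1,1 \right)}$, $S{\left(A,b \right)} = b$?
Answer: $i \sqrt{6} \approx 2.4495 i$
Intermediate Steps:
$I{\left(K,w \right)} = 1$
$n{\left(m,v \right)} = \frac{m}{3}$
$o{\left(G \right)} = -7$ ($o{\left(G \right)} = -7 + \left(G - G\right) = -7 + 0 = -7$)
$l{\left(T \right)} = 1$
$\sqrt{l{\left(n{\left(7,11 \right)} \right)} + o{\left(-29 \right)}} = \sqrt{1 - 7} = \sqrt{-6} = i \sqrt{6}$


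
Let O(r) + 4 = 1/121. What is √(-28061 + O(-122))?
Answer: 2*I*√848966/11 ≈ 167.53*I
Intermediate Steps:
O(r) = -483/121 (O(r) = -4 + 1/121 = -483/121)
√(-28061 + O(-122)) = √(-28061 - 483/121) = √(-3395864/121) = 2*I*√848966/11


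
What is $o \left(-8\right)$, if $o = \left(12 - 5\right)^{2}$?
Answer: $-392$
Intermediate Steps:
$o = 49$ ($o = 7^{2} = 49$)
$o \left(-8\right) = 49 \left(-8\right) = -392$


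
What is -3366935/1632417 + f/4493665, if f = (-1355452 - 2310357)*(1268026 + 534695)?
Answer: -10787730019332857288/7335535138305 ≈ -1.4706e+6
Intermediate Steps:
f = -6608430866289 (f = -3665809*1802721 = -6608430866289)
-3366935/1632417 + f/4493665 = -3366935/1632417 - 6608430866289/4493665 = -10787730019332857288/7335535138305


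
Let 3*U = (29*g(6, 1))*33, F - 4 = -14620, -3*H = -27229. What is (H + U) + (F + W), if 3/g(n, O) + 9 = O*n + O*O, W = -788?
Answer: -40837/6 ≈ -6806.2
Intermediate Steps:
H = 27229/3 (H = -1/3*(-27229) = 27229/3 ≈ 9076.3)
g(n, O) = 3/(-9 + O**2 + O*n) (g(n, O) = 3/(-9 + (O*n + O*O)) = 3/(-9 + (O*n + O**2)) = 3/(-9 + (O**2 + O*n)) = 3/(-9 + O**2 + O*n))
F = -14616 (F = 4 - 14620 = -14616)
U = -957/2 (U = ((29*(3/(-9 + 1**2 + 1*6)))*33)/3 = ((29*(3/(-9 + 1 + 6)))*33)/3 = ((29*(3/(-2)))*33)/3 = ((29*(3*(-1/2)))*33)/3 = ((29*(-3/2))*33)/3 = (-87/2*33)/3 = (1/3)*(-2871/2) = -957/2 ≈ -478.50)
(H + U) + (F + W) = (27229/3 - 957/2) + (-14616 - 788) = 51587/6 - 15404 = -40837/6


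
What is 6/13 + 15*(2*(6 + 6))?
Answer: 4686/13 ≈ 360.46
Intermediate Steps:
6/13 + 15*(2*(6 + 6)) = 6*(1/13) + 15*(2*12) = 6/13 + 15*24 = 6/13 + 360 = 4686/13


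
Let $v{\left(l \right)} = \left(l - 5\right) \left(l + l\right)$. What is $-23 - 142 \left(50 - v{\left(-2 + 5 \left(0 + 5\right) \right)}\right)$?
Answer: $110453$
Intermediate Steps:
$v{\left(l \right)} = 2 l \left(-5 + l\right)$ ($v{\left(l \right)} = \left(-5 + l\right) 2 l = 2 l \left(-5 + l\right)$)
$-23 - 142 \left(50 - v{\left(-2 + 5 \left(0 + 5\right) \right)}\right) = -23 - 142 \left(50 - 2 \left(-2 + 5 \left(0 + 5\right)\right) \left(-5 - \left(2 - 5 \left(0 + 5\right)\right)\right)\right) = -23 - 142 \left(50 - 2 \left(-2 + 5 \cdot 5\right) \left(-5 + \left(-2 + 5 \cdot 5\right)\right)\right) = -23 - 142 \left(50 - 2 \left(-2 + 25\right) \left(-5 + \left(-2 + 25\right)\right)\right) = -23 - 142 \left(50 - 2 \cdot 23 \left(-5 + 23\right)\right) = -23 - 142 \left(50 - 2 \cdot 23 \cdot 18\right) = -23 - 142 \left(50 - 828\right) = -23 - -110476 = -23 + 110476 = 110453$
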